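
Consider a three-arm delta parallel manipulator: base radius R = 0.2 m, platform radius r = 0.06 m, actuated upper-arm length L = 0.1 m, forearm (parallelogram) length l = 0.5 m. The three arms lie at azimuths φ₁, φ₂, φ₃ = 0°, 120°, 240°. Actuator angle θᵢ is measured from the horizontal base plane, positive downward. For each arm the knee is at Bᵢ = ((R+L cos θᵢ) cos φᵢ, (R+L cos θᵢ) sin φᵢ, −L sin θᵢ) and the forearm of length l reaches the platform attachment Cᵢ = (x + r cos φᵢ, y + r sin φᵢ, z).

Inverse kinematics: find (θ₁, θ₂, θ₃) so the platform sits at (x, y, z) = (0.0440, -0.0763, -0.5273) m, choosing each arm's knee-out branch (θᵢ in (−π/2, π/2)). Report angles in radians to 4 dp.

φ1=0.0° → target in arm frame (0.0440, -0.0763)
  A cos θ + B sin θ = C:  0.0960·cos θ + -0.5273·sin θ = -0.2654
  θ1 = atan2(B,A) + arccos(C/0.5360) = 0.6982
arm 2 (φ=120.0°): x'=-0.0881, y'=0.0000
  e−x'=0.2281;  (l²−L²−(e−x')²−y'²−z²)/2L = -0.4503
  γ=atan2(-0.5273,0.2281)=-1.1626;  ψ=arccos(-0.7838)=2.4716;  θ2=γ+ψ≈1.3091
rotate P by −φ3: (0.0441, 0.0763, -0.5273)
  A=0.0959, B=-0.5273, C=(l²−L²−A²−y'²−z²)/(2L)=-0.2653
  θ3 = atan2(B,A) + arccos(C/0.5360) = 0.6978

θ₁ = 0.6982, θ₂ = 1.3091, θ₃ = 0.6978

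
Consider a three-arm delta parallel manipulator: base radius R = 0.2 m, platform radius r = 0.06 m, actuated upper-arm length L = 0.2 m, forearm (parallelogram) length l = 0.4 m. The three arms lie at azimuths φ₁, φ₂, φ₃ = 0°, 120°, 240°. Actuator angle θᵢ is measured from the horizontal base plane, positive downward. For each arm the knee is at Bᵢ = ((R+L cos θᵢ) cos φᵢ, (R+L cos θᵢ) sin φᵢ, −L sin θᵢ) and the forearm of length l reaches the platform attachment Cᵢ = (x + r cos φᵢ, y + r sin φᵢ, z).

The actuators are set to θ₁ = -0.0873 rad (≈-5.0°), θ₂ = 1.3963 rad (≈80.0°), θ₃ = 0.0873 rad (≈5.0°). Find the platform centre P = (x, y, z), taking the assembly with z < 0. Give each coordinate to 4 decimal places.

(0.1232, -0.1817, -0.2659)

φ1=0.0°: virtual centre (0.3392, 0.0000, 0.0174), radius l
O2 = (0.1747·cos120.0°, 0.1747·sin120.0°, -0.1970) = (-0.0874, 0.1513, -0.1970)
arm 3 at φ=240.0°: (R−r)+L cos θ3 = 0.3392;  O3 = (-0.1696, -0.2938, -0.0174)
|O₂|²−|O₁|² = -0.0461;  |O₃|²−|O₁|² = 0.0000
linear system: -0.8532x+0.3026y = -0.0461−-0.4288z; -1.0177x+-0.5876y = 0.0000−-0.0698z
det = 0.8093;  x = 0.0334+-0.3374z,  y = -0.0579+0.4657z
sphere 1 gives Az²+Bz+C=0 with A=1.3307, B=0.1175, C=-0.0628;  B²−4AC=0.3482;  roots -0.2659, 0.1776;  negative root z = -0.2659
x = 0.1232, y = -0.1817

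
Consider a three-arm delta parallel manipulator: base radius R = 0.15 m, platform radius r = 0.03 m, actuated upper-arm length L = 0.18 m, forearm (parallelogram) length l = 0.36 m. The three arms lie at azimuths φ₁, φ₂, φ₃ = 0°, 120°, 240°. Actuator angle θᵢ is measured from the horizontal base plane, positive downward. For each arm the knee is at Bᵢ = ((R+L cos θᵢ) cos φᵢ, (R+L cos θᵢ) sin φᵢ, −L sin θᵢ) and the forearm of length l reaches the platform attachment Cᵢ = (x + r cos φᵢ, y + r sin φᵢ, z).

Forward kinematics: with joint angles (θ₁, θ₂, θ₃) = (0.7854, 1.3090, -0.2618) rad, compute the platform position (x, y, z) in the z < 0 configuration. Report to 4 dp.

(-0.0147, -0.1921, -0.2824)

centre 1 = (0.2473·cos0.0°, 0.2473·sin0.0°, -0.1273) = (0.2473, 0.0000, -0.1273)
centre 2 = (0.1666·cos120.0°, 0.1666·sin120.0°, -0.1739) = (-0.0833, 0.1443, -0.1739)
centre 3 = (0.2939·cos240.0°, 0.2939·sin240.0°, 0.0466) = (-0.1469, -0.2545, 0.0466)
subtract pairs → two planes through P
[-0.6611 0.2885 -0.0932]·P = -0.0194;  [-0.7884 -0.5090 0.3477]·P = 0.0112
Cramer: x(z) = 0.0118+0.0938z;  y(z) = -0.0402+0.5379z
sphere 1 gives Az²+Bz+C=0 with A=1.2981, B=0.1671, C=-0.0563;  B²−4AC=0.3204;  roots -0.2824, 0.1536;  negative root z = -0.2824
x = -0.0147, y = -0.1921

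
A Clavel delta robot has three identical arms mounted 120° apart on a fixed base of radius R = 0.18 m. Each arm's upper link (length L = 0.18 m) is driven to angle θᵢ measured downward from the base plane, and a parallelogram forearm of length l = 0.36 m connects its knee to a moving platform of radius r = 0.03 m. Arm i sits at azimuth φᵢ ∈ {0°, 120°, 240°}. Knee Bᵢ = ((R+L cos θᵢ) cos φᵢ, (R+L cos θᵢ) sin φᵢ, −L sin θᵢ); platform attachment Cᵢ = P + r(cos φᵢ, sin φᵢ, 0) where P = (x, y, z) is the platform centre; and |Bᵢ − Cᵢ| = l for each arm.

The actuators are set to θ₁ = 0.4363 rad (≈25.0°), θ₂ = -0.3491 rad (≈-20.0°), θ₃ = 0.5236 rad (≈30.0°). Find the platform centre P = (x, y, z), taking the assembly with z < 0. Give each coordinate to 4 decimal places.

(-0.0240, 0.0563, -0.1890)

arm 1 at φ=0.0°: e+L cos θ1 = 0.3131;  S1 = (0.3131, 0.0000, -0.0761)
arm 2 at φ=120.0°: e+L cos θ2 = 0.3191;  S2 = (-0.1596, 0.2764, 0.0616)
φ3=240.0°: virtual centre (-0.1529, -0.2649, -0.0900), radius l
|S₂|²−|S₁|² = 0.0018;  |S₃|²−|S₁|² = -0.0022
linear system: -0.9454x+0.5528y = 0.0018−0.2753z; -0.9322x+-0.5298y = -0.0022−-0.0279z
det = 1.0162;  x = 0.0002+0.1284z,  y = 0.0037+-0.2784z
into |P−S₁|² = l²: 1.0940z² + 0.0698z + -0.0259 = 0;  Δ = 0.1182;  z = -0.1890 or 0.1252 → z<0 root = -0.1890
x = -0.0240, y = 0.0563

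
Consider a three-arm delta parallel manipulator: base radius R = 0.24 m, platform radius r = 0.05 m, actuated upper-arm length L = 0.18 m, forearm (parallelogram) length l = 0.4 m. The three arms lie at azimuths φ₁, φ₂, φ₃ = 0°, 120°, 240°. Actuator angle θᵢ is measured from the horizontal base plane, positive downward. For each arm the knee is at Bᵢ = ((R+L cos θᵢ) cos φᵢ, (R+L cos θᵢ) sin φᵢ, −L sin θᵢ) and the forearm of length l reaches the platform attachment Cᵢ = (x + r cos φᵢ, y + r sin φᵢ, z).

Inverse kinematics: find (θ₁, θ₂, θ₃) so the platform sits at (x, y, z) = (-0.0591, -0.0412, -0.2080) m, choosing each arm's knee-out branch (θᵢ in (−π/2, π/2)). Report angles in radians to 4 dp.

θ₁ = 0.6979, θ₂ = 0.3493, θ₃ = -0.3493

rotate P by −φ1: (-0.0591, -0.0412, -0.2080)
  e−x'=0.2491;  (l²−L²−(e−x')²−y'²−z²)/2L = 0.0572
  γ=atan2(-0.2080,0.2491)=-0.6957;  ψ=arccos(0.1762)=1.3936;  θ1=γ+ψ≈0.6979
arm 2 (φ=120.0°): x'=-0.0061, y'=0.0718
  A cos θ + B sin θ = C:  0.1961·cos θ + -0.2080·sin θ = 0.1131
  √(A²+B²)=0.2859;  θ2 = -0.8148+1.1641 ≈ 0.3493
arm 3 (φ=240.0°): x'=0.0652, y'=-0.0306
  A=0.1248, B=-0.2080, C=(l²−L²−A²−y'²−z²)/(2L)=0.1884
  √(A²+B²)=0.2426;  θ3 = -1.0305+0.6812 ≈ -0.3493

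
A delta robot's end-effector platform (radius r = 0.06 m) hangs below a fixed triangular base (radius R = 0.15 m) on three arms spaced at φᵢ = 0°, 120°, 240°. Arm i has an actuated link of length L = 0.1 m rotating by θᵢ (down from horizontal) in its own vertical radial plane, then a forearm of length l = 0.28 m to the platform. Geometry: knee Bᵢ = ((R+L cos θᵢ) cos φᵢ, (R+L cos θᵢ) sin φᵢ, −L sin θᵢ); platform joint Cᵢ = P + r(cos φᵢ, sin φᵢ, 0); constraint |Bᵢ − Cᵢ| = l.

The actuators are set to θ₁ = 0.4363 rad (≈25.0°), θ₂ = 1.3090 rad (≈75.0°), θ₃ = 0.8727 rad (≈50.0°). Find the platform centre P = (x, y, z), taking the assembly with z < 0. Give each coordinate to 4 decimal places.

arm 1 at φ=0.0°: ρ1 = 0.1806;  centre 1 = (0.1806, 0.0000, -0.0423)
φ2=120.0°: virtual centre (-0.0579, 0.1004, -0.0966), radius l
φ3=240.0°: virtual centre (-0.0771, -0.1336, -0.0766), radius l
subtract pairs → two planes through P
[-0.4771 0.2007 -0.1087]·P = -0.0117;  [-0.5155 -0.2672 -0.0687]·P = -0.0047
det = 0.2310;  x = 0.0176+-0.1854z,  y = -0.0162+0.1006z
into |P−centre ₁|² = l²: 1.0445z² + 0.1417z + -0.0498 = 0;  Δ = 0.2280;  z = -0.2964 or 0.1608 → z<0 root = -0.2964
x = 0.0726, y = -0.0460

(0.0726, -0.0460, -0.2964)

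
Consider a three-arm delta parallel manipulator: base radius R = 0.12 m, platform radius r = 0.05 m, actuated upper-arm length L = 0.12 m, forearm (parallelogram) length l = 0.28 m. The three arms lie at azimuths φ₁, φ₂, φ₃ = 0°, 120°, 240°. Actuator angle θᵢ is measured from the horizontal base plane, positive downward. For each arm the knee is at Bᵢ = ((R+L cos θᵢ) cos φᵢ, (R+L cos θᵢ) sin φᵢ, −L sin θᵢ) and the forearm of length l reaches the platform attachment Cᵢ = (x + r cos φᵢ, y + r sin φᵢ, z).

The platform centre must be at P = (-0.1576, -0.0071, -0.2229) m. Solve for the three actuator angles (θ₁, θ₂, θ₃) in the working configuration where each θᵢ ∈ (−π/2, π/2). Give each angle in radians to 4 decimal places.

rotate P by −φ1: (-0.1576, -0.0071, -0.2229)
  A cos θ + B sin θ = C:  0.2276·cos θ + -0.2229·sin θ = -0.1564
  γ=atan2(-0.2229,0.2276)=-0.7750;  ψ=arccos(-0.4910)=2.0840;  θ1=γ+ψ≈1.3090
φ2=120.0° → target in arm frame (0.0727, 0.1400)
  A=-0.0027, B=-0.2229, C=(l²−L²−A²−y'²−z²)/(2L)=-0.0221
  √(A²+B²)=0.2229;  θ2 = -1.5827+1.6701 ≈ 0.0874
arm 3 (φ=240.0°): x'=0.0849, y'=-0.1329
  e−x'=-0.0149;  (l²−L²−(e−x')²−y'²−z²)/2L = -0.0149
  γ=atan2(-0.2229,-0.0149)=-1.6378;  ψ=arccos(-0.0668)=1.6376;  θ3=γ+ψ≈-0.0001

θ₁ = 1.3090, θ₂ = 0.0874, θ₃ = -0.0001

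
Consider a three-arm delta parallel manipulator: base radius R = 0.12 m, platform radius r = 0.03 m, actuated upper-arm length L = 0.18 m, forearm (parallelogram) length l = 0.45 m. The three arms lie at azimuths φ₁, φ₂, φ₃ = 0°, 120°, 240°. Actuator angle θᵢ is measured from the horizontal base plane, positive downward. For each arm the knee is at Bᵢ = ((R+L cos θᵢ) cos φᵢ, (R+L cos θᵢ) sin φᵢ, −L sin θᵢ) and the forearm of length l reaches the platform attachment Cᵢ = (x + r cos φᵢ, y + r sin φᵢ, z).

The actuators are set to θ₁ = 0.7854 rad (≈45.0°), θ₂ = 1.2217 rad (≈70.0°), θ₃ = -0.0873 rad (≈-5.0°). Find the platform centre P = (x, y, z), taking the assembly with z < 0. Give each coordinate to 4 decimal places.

arm 1 at φ=0.0°: e+L cos θ1 = 0.2173;  O1 = (0.2173, 0.0000, -0.1273)
arm 2 at φ=120.0°: e+L cos θ2 = 0.1516;  O2 = (-0.0758, 0.1313, -0.1691)
O3 = (0.2693·cos240.0°, 0.2693·sin240.0°, 0.0157) = (-0.1347, -0.2332, 0.0157)
subtract pairs → two planes through P
linear system: -0.5861x+0.2625y = -0.0118−-0.0837z; -0.7039x+-0.4665y = 0.0094−0.2859z
det = 0.4582;  x = 0.0067+0.0786z,  y = -0.0302+0.4944z
quadratic in z: (1.2506)z²+(0.1916)z+(-0.1410)=0, √Δ=0.8615 → z ∈ {-0.4211, 0.2678}; z = -0.4211 (taking z<0)
x = -0.0264, y = -0.2383

(-0.0264, -0.2383, -0.4211)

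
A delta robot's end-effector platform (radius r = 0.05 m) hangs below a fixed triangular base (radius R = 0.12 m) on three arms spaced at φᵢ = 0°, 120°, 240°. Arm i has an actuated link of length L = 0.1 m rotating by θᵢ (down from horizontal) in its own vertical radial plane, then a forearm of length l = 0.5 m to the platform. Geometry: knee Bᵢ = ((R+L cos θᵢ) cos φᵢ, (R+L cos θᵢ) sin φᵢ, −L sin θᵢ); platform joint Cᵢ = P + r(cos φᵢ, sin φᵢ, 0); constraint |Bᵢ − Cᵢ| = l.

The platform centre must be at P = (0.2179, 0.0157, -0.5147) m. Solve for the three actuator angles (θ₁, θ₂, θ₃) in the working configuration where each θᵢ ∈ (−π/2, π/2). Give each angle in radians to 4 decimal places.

θ₁ = 0.1749, θ₂ = 1.3093, θ₃ = 1.3965

arm 1 (φ=0.0°): x'=0.2179, y'=0.0157
  A=-0.1479, B=-0.5147, C=(l²−L²−A²−y'²−z²)/(2L)=-0.2352
  √(A²+B²)=0.5355;  θ1 = -1.8506+2.0255 ≈ 0.1749
arm 2 (φ=120.0°): x'=-0.0954, y'=-0.1966
  A cos θ + B sin θ = C:  0.1654·cos θ + -0.5147·sin θ = -0.4545
  √(A²+B²)=0.5406;  θ2 = -1.2599+2.5693 ≈ 1.3093
rotate P by −φ3: (-0.1225, 0.1809, -0.5147)
  A cos θ + B sin θ = C:  0.1925·cos θ + -0.5147·sin θ = -0.4735
  √(A²+B²)=0.5495;  θ3 = -1.2128+2.6093 ≈ 1.3965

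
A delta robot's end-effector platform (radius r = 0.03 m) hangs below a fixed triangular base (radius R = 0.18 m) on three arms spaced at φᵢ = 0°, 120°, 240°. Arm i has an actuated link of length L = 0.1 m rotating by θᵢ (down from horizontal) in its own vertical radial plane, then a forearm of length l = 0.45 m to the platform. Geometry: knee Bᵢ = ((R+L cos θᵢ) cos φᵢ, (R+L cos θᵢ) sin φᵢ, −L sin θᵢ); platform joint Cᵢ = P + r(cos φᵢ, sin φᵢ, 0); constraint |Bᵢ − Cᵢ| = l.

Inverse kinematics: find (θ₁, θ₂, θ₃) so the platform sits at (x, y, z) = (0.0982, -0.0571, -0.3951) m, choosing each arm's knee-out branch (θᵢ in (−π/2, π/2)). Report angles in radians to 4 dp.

θ₁ = -0.2617, θ₂ = 0.8726, θ₃ = 0.3491

rotate P by −φ1: (0.0982, -0.0571, -0.3951)
  A cos θ + B sin θ = C:  0.0518·cos θ + -0.3951·sin θ = 0.1523
  √(A²+B²)=0.3985;  θ1 = -1.4404+1.1787 ≈ -0.2617
arm 2 (φ=120.0°): x'=-0.0986, y'=-0.0565
  A cos θ + B sin θ = C:  0.2486·cos θ + -0.3951·sin θ = -0.1429
  θ2 = atan2(B,A) + arccos(C/0.4668) = 0.8726
rotate P by −φ3: (0.0004, 0.1136, -0.3951)
  A cos θ + B sin θ = C:  0.1496·cos θ + -0.3951·sin θ = 0.0055
  √(A²+B²)=0.4225;  θ3 = -1.2087+1.5578 ≈ 0.3491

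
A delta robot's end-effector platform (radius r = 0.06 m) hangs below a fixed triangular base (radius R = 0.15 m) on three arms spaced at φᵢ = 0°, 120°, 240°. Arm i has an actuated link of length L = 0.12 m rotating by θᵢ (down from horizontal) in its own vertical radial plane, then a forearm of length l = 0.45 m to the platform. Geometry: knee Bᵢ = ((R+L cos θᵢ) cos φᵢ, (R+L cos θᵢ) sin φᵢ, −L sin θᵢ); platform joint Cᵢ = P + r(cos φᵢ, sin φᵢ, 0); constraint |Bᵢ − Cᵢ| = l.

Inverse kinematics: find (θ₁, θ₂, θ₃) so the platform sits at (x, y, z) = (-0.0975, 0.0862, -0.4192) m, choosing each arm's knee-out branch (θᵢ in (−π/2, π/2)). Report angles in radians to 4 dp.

θ₁ = 0.6983, θ₂ = -0.1742, θ₃ = 0.4365

rotate P by −φ1: (-0.0975, 0.0862, -0.4192)
  A=0.1875, B=-0.4192, C=(l²−L²−A²−y'²−z²)/(2L)=-0.1259
  θ1 = atan2(B,A) + arccos(C/0.4592) = 0.6983
rotate P by −φ2: (0.1234, 0.0413, -0.4192)
  e−x'=-0.0334;  (l²−L²−(e−x')²−y'²−z²)/2L = 0.0398
  √(A²+B²)=0.4205;  θ2 = -1.6503+1.4761 ≈ -0.1742
arm 3 (φ=240.0°): x'=-0.0259, y'=-0.1275
  e−x'=0.1159;  (l²−L²−(e−x')²−y'²−z²)/2L = -0.0722
  √(A²+B²)=0.4349;  θ3 = -1.3011+1.7376 ≈ 0.4365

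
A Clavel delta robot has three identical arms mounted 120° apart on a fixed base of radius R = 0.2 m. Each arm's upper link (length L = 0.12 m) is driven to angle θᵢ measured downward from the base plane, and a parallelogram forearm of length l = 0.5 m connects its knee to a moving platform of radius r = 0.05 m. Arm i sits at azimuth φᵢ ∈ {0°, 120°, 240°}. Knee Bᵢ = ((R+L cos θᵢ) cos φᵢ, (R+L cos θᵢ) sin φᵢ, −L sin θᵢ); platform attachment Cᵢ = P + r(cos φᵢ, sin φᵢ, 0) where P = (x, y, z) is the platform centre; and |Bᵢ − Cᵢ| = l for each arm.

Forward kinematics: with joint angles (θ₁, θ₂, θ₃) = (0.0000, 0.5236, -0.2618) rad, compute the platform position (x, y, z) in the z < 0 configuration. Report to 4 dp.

S1 = (0.2700·cos0.0°, 0.2700·sin0.0°, 0.0000) = (0.2700, 0.0000, 0.0000)
φ2=120.0°: virtual centre (-0.1270, 0.2199, -0.0600), radius l
S3 = (0.2659·cos240.0°, 0.2659·sin240.0°, 0.0311) = (-0.1330, -0.2303, 0.0311)
eliminate P² terms by subtracting sphere 1 from 2 and 3
plane₁₂: -0.7939x+0.4398y+-0.1200z = -0.0048
det = 0.7201;  x = 0.0038+-0.0388z,  y = -0.0040+0.2028z
sphere 1 gives Az²+Bz+C=0 with A=1.0426, B=0.0190, C=-0.1791;  B²−4AC=0.7475;  roots -0.4237, 0.4055;  negative root z = -0.4237
x = 0.0203, y = -0.0900

(0.0203, -0.0900, -0.4237)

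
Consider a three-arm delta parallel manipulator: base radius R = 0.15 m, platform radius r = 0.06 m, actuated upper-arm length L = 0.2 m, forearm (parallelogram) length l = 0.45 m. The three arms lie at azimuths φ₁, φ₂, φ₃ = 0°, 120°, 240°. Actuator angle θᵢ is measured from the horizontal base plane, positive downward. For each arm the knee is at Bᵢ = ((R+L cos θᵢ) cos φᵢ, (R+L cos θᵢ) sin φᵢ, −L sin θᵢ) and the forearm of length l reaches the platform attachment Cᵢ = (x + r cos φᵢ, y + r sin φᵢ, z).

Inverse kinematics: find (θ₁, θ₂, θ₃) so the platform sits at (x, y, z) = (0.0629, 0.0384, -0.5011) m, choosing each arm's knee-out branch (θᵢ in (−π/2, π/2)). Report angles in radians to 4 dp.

θ₁ = 0.5235, θ₂ = 0.6981, θ₃ = 0.8727

rotate P by −φ1: (0.0629, 0.0384, -0.5011)
  A cos θ + B sin θ = C:  0.0271·cos θ + -0.5011·sin θ = -0.2270
  γ=atan2(-0.5011,0.0271)=-1.5168;  ψ=arccos(-0.4524)=2.0402;  θ1=γ+ψ≈0.5235
rotate P by −φ2: (0.0018, -0.0737, -0.5011)
  A=0.0882, B=-0.5011, C=(l²−L²−A²−y'²−z²)/(2L)=-0.2545
  θ2 = atan2(B,A) + arccos(C/0.5088) = 0.6981
rotate P by −φ3: (-0.0647, 0.0353, -0.5011)
  e−x'=0.1547;  (l²−L²−(e−x')²−y'²−z²)/2L = -0.2844
  θ3 = atan2(B,A) + arccos(C/0.5244) = 0.8727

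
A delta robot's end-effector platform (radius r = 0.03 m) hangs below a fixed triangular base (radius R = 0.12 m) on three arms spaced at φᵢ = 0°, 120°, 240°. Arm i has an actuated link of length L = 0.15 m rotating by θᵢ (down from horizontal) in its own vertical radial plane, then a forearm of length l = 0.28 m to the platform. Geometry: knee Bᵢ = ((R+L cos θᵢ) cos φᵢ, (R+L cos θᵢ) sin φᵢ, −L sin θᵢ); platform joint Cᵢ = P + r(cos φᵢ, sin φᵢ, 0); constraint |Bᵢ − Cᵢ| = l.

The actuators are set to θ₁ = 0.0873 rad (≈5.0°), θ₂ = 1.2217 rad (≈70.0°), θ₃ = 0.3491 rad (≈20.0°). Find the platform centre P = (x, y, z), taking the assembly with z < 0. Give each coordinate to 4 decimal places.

(0.0814, -0.0982, -0.2224)

S1 = (0.2394·cos0.0°, 0.2394·sin0.0°, -0.0131) = (0.2394, 0.0000, -0.0131)
arm 2 at φ=120.0°: ρ2 = 0.1413;  S2 = (-0.0707, 0.1224, -0.1410)
φ3=240.0°: virtual centre (-0.1155, -0.2000, -0.0513), radius l
eliminate P² terms by subtracting sphere 1 from 2 and 3
[-0.6202 0.2448 -0.2557]·P = -0.0177;  [-0.7098 -0.4000 -0.0765]·P = -0.0015
Cramer: x(z) = 0.0176-0.2869z;  y(z) = -0.0275+0.3180z
sphere 1 gives Az²+Bz+C=0 with A=1.1834, B=0.1360, C=-0.0283;  B²−4AC=0.1524;  roots -0.2224, 0.1075;  negative root z = -0.2224
x = 0.0814, y = -0.0982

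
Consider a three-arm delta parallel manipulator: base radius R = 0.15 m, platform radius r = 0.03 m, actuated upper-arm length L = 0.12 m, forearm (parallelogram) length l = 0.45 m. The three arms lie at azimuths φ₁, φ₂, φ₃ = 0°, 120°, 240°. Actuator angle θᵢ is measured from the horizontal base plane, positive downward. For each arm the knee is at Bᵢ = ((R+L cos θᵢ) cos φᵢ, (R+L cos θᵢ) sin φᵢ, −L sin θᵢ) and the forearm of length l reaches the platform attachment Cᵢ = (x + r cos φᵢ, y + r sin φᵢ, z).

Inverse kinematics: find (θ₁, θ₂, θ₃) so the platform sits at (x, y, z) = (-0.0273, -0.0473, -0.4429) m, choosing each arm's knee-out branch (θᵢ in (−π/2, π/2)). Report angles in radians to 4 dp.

φ1=0.0° → target in arm frame (-0.0273, -0.0473)
  e−x'=0.1473;  (l²−L²−(e−x')²−y'²−z²)/2L = -0.1333
  θ1 = atan2(B,A) + arccos(C/0.4668) = 0.6107
rotate P by −φ2: (-0.0273, 0.0473, -0.4429)
  e−x'=0.1473;  (l²−L²−(e−x')²−y'²−z²)/2L = -0.1333
  γ=atan2(-0.4429,0.1473)=-1.2497;  ψ=arccos(-0.2856)=1.8605;  θ2=γ+ψ≈0.6108
rotate P by −φ3: (0.0546, 0.0000, -0.4429)
  A=0.0654, B=-0.4429, C=(l²−L²−A²−y'²−z²)/(2L)=-0.0514
  θ3 = atan2(B,A) + arccos(C/0.4477) = 0.2616

θ₁ = 0.6107, θ₂ = 0.6108, θ₃ = 0.2616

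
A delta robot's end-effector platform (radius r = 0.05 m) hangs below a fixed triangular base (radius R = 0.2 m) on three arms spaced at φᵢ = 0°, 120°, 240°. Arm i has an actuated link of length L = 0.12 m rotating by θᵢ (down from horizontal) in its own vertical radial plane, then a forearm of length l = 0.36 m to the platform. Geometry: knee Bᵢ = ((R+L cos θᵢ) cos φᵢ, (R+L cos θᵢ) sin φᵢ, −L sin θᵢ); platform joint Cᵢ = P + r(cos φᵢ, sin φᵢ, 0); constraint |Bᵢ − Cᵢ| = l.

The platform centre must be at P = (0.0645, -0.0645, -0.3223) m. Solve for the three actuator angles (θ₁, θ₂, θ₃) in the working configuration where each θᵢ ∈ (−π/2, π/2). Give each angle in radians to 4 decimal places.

arm 1 (φ=0.0°): x'=0.0645, y'=-0.0645
  e−x'=0.0855;  (l²−L²−(e−x')²−y'²−z²)/2L = -0.0006
  γ=atan2(-0.3223,0.0855)=-1.3115;  ψ=arccos(-0.0018)=1.5726;  θ1=γ+ψ≈0.2612
arm 2 (φ=120.0°): x'=-0.0881, y'=-0.0236
  e−x'=0.2381;  (l²−L²−(e−x')²−y'²−z²)/2L = -0.1914
  θ2 = atan2(B,A) + arccos(C/0.4007) = 1.1342
arm 3 (φ=240.0°): x'=0.0236, y'=0.0881
  A=0.1264, B=-0.3223, C=(l²−L²−A²−y'²−z²)/(2L)=-0.0517
  θ3 = atan2(B,A) + arccos(C/0.3462) = 0.5237

θ₁ = 0.2612, θ₂ = 1.1342, θ₃ = 0.5237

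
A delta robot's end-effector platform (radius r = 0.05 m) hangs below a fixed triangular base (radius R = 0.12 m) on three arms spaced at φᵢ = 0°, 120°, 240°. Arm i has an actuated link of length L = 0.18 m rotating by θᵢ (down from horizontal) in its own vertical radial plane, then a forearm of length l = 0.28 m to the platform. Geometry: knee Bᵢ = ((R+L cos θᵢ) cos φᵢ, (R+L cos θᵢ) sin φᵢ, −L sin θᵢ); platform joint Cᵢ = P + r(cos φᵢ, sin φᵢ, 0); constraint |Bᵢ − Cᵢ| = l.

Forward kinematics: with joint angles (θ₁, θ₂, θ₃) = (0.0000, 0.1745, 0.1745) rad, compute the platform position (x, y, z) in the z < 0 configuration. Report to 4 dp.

(0.0130, 0.0000, -0.1491)

φ1=0.0°: virtual centre (0.2500, 0.0000, 0.0000), radius l
arm 2 at φ=120.0°: e+L cos θ2 = 0.2473;  O2 = (-0.1236, 0.2141, -0.0313)
arm 3 at φ=240.0°: e+L cos θ3 = 0.2473;  O3 = (-0.1236, -0.2141, -0.0313)
subtract pairs → two planes through P
[-0.7473 0.4283 -0.0625]·P = -0.0004;  [-0.7473 -0.4283 -0.0625]·P = -0.0004
det = 0.6401;  x = 0.0005+-0.0836z,  y = 0.0000+0.0000z
sphere 1 gives Az²+Bz+C=0 with A=1.0070, B=0.0417, C=-0.0162;  B²−4AC=0.0668;  roots -0.1491, 0.1076;  negative root z = -0.1491
x = 0.0130, y = 0.0000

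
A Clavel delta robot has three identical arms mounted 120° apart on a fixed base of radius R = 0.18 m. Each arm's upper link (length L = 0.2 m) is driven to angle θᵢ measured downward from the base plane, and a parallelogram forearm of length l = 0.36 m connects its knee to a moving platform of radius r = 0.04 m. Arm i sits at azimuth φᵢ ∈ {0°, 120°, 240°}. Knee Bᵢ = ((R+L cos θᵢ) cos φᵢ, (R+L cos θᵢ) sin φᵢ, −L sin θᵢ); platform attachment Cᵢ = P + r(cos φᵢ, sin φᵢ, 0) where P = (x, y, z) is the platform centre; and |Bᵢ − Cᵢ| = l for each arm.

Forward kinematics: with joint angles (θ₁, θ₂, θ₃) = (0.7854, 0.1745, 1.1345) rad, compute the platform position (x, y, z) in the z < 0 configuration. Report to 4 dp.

(-0.0100, 0.1252, -0.3117)

φ1=0.0°: virtual centre (0.2814, 0.0000, -0.1414), radius l
arm 2 at φ=120.0°: e+L cos θ2 = 0.3370;  O2 = (-0.1685, 0.2918, -0.0347)
φ3=240.0°: virtual centre (-0.1123, -0.1944, -0.1813), radius l
subtract pairs → two planes through P
[-0.8998 0.5836 0.2134]·P = 0.0156;  [-0.7874 -0.3889 -0.0797]·P = -0.0159
det = 0.8094;  x = 0.0040+0.0451z,  y = 0.0328+-0.2962z
quadratic in z: (1.0897)z²+(0.2384)z+(-0.0316)=0, √Δ=0.4409 → z ∈ {-0.3117, 0.0929}; z = -0.3117 (taking z<0)
x = -0.0100, y = 0.1252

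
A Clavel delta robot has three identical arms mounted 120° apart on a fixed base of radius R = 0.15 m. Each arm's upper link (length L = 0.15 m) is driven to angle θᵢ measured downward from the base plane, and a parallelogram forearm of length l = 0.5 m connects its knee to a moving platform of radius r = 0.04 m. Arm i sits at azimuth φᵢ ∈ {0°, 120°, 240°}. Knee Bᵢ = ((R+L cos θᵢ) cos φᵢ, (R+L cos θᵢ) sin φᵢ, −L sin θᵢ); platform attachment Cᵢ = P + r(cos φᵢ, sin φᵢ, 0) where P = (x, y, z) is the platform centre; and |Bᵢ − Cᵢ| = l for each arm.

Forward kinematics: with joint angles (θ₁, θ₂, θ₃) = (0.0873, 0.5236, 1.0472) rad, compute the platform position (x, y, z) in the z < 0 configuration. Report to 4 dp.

arm 1 at φ=0.0°: ρ1 = 0.2594;  O1 = (0.2594, 0.0000, -0.0131)
arm 2 at φ=120.0°: ρ2 = 0.2399;  O2 = (-0.1200, 0.2078, -0.0750)
arm 3 at φ=240.0°: ρ3 = 0.1850;  O3 = (-0.0925, -0.1602, -0.1299)
subtract pairs → two planes through P
linear system: -0.7588x+0.4155y = -0.0043−-0.1238z; -0.7039x+-0.3204y = -0.0164−-0.2337z
Cramer: x(z) = 0.0153-0.2554z;  y(z) = 0.0176-0.1683z
into |P−O₁|² = l²: 1.0935z² + 0.1449z + -0.1899 = 0;  Δ = 0.8517;  z = -0.4882 or 0.3557 → z<0 root = -0.4882
x = 0.1400, y = 0.0997

(0.1400, 0.0997, -0.4882)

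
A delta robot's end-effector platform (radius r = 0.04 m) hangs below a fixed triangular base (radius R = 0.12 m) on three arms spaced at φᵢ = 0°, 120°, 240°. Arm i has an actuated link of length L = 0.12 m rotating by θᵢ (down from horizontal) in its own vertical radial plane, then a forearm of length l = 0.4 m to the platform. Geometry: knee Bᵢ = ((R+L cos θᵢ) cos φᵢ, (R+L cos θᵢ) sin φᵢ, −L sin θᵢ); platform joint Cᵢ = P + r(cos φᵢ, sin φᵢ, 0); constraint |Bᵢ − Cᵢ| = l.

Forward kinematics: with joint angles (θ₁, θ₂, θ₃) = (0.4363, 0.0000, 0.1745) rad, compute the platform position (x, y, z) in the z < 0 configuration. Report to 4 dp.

(-0.0542, 0.0225, -0.3677)

φ1=0.0°: virtual centre (0.1888, 0.0000, -0.0507), radius l
centre 2 = (0.2000·cos120.0°, 0.2000·sin120.0°, 0.0000) = (-0.1000, 0.1732, 0.0000)
φ3=240.0°: virtual centre (-0.0991, -0.1716, -0.0208), radius l
subtract pairs → two planes through P
[-0.5775 0.3464 0.1014]·P = 0.0018;  [-0.5757 -0.3433 0.0598]·P = 0.0015
det = 0.3977;  x = -0.0029+0.1396z,  y = 0.0004+-0.0600z
quadratic in z: (1.0231)z²+(0.0479)z+(-0.1207)=0, √Δ=0.7045 → z ∈ {-0.3677, 0.3209}; z = -0.3677 (taking z<0)
x = -0.0542, y = 0.0225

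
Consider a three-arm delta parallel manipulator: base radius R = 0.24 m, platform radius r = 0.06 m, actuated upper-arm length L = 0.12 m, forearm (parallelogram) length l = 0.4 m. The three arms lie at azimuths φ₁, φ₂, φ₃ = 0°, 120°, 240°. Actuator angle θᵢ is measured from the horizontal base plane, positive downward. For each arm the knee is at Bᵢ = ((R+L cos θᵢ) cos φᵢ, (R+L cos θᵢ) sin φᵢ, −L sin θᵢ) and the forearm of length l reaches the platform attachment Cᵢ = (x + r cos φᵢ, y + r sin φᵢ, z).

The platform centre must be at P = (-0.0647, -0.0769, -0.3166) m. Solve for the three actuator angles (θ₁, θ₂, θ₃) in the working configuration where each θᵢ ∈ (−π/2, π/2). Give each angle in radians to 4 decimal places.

φ1=0.0° → target in arm frame (-0.0647, -0.0769)
  A cos θ + B sin θ = C:  0.2447·cos θ + -0.3166·sin θ = -0.0851
  γ=atan2(-0.3166,0.2447)=-0.9128;  ψ=arccos(-0.2127)=1.7851;  θ1=γ+ψ≈0.8723
arm 2 (φ=120.0°): x'=-0.0342, y'=0.0945
  e−x'=0.2142;  (l²−L²−(e−x')²−y'²−z²)/2L = -0.0394
  √(A²+B²)=0.3823;  θ2 = -0.9759+1.6741 ≈ 0.6983
arm 3 (φ=240.0°): x'=0.0989, y'=-0.0176
  A cos θ + B sin θ = C:  0.0811·cos θ + -0.3166·sin θ = 0.1604
  θ3 = atan2(B,A) + arccos(C/0.3268) = -0.2622

θ₁ = 0.8723, θ₂ = 0.6983, θ₃ = -0.2622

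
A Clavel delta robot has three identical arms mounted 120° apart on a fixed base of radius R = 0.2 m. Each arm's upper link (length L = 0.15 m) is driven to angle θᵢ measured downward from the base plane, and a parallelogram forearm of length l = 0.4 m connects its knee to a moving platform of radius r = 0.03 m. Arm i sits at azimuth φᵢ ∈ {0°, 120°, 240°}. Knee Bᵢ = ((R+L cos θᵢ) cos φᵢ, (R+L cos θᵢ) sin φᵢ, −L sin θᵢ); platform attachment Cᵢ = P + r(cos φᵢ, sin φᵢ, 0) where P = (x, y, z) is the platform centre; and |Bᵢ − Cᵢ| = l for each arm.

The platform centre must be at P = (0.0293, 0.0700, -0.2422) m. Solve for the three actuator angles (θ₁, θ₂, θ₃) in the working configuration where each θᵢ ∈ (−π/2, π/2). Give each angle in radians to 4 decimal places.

rotate P by −φ1: (0.0293, 0.0700, -0.2422)
  e−x'=0.1407;  (l²−L²−(e−x')²−y'²−z²)/2L = 0.1805
  γ=atan2(-0.2422,0.1407)=-1.0445;  ψ=arccos(0.6443)=0.8707;  θ1=γ+ψ≈-0.1739
arm 2 (φ=120.0°): x'=0.0460, y'=-0.0604
  A cos θ + B sin θ = C:  0.1240·cos θ + -0.2422·sin θ = 0.1994
  γ=atan2(-0.2422,0.1240)=-1.0975;  ψ=arccos(0.7327)=0.7485;  θ2=γ+ψ≈-0.3490
φ3=240.0° → target in arm frame (-0.0753, -0.0096)
  e−x'=0.2453;  (l²−L²−(e−x')²−y'²−z²)/2L = 0.0620
  γ=atan2(-0.2422,0.2453)=-0.7791;  ψ=arccos(0.1798)=1.3901;  θ3=γ+ψ≈0.6110

θ₁ = -0.1739, θ₂ = -0.3490, θ₃ = 0.6110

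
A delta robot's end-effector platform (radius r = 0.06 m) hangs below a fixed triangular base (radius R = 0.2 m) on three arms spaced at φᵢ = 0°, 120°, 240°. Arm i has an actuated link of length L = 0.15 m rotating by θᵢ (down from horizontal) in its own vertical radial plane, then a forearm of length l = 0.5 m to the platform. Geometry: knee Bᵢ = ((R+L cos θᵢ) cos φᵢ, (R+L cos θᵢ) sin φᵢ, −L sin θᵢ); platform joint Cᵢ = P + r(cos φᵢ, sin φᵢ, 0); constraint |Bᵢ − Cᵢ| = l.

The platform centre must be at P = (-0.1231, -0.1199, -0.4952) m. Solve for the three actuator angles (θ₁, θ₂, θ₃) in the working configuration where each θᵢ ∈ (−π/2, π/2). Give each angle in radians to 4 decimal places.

θ₁ = 1.1347, θ₂ = 0.8730, θ₃ = 0.0873

φ1=0.0° → target in arm frame (-0.1231, -0.1199)
  A=0.2631, B=-0.4952, C=(l²−L²−A²−y'²−z²)/(2L)=-0.3377
  √(A²+B²)=0.5608;  θ1 = -1.0824+2.2172 ≈ 1.1347
arm 2 (φ=120.0°): x'=-0.0423, y'=0.1666
  A cos θ + B sin θ = C:  0.1823·cos θ + -0.4952·sin θ = -0.2623
  γ=atan2(-0.4952,0.1823)=-1.2181;  ψ=arccos(-0.4971)=2.0910;  θ2=γ+ψ≈0.8730
φ3=240.0° → target in arm frame (0.1654, -0.0467)
  e−x'=-0.0254;  (l²−L²−(e−x')²−y'²−z²)/2L = -0.0685
  γ=atan2(-0.4952,-0.0254)=-1.6220;  ψ=arccos(-0.1381)=1.7093;  θ3=γ+ψ≈0.0873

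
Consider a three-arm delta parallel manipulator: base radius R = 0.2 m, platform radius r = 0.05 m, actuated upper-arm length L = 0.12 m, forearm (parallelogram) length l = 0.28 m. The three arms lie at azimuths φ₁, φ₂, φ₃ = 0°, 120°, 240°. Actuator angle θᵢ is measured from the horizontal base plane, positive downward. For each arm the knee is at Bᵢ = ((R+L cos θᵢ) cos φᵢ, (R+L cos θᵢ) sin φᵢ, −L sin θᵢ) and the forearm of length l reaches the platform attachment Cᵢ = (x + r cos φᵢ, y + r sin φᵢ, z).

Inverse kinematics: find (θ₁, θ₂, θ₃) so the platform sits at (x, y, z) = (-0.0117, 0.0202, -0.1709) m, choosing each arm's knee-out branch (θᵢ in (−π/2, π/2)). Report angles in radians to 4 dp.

rotate P by −φ1: (-0.0117, 0.0202, -0.1709)
  A=0.1617, B=-0.1709, C=(l²−L²−A²−y'²−z²)/(2L)=0.0343
  θ1 = atan2(B,A) + arccos(C/0.2353) = 0.6113
φ2=120.0° → target in arm frame (0.0233, 0.0000)
  A=0.1267, B=-0.1709, C=(l²−L²−A²−y'²−z²)/(2L)=0.0781
  θ2 = atan2(B,A) + arccos(C/0.2127) = 0.2617
arm 3 (φ=240.0°): x'=-0.0116, y'=-0.0202
  A=0.1616, B=-0.1709, C=(l²−L²−A²−y'²−z²)/(2L)=0.0344
  θ3 = atan2(B,A) + arccos(C/0.2352) = 0.6108

θ₁ = 0.6113, θ₂ = 0.2617, θ₃ = 0.6108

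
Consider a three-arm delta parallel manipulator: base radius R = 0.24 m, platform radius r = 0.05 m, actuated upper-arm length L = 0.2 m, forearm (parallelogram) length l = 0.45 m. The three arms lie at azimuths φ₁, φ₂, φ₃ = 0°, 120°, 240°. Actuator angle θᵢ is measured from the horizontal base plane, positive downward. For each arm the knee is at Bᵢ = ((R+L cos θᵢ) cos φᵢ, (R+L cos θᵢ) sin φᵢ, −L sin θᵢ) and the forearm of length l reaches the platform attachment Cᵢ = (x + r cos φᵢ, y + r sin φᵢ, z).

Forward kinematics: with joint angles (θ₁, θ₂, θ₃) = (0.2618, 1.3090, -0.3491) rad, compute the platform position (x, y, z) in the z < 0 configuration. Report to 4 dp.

arm 1 at φ=0.0°: ρ1 = 0.3832;  centre 1 = (0.3832, 0.0000, -0.0518)
φ2=120.0°: virtual centre (-0.1209, 0.2094, -0.1932), radius l
φ3=240.0°: virtual centre (-0.1890, -0.3273, 0.0684), radius l
eliminate P² terms by subtracting sphere 1 from 2 and 3
plane₁₂: -1.0081x+0.4187y+-0.2828z = -0.0537
Cramer: x(z) = 0.0316-0.0742z;  y(z) = -0.0522+0.4968z
quadratic in z: (1.2524)z²+(0.1038)z+(-0.0735)=0, √Δ=0.6156 → z ∈ {-0.2872, 0.2043}; z = -0.2872 (taking z<0)
x = 0.0529, y = -0.1949

(0.0529, -0.1949, -0.2872)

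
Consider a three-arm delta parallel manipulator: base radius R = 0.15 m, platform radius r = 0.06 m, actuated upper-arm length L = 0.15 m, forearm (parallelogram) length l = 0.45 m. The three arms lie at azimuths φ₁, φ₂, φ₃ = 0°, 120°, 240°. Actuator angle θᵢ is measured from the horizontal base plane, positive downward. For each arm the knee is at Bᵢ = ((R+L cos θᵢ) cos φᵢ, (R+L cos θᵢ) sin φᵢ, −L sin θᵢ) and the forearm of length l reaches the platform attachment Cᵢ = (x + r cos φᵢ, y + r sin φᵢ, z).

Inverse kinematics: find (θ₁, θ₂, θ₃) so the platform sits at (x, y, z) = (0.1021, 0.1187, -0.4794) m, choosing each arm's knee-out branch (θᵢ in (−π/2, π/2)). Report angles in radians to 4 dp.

rotate P by −φ1: (0.1021, 0.1187, -0.4794)
  e−x'=-0.0121;  (l²−L²−(e−x')²−y'²−z²)/2L = -0.2135
  θ1 = atan2(B,A) + arccos(C/0.4796) = 0.4363
φ2=120.0° → target in arm frame (0.0517, -0.1478)
  A cos θ + B sin θ = C:  0.0383·cos θ + -0.4794·sin θ = -0.2437
  θ2 = atan2(B,A) + arccos(C/0.4809) = 0.6111
φ3=240.0° → target in arm frame (-0.1538, 0.0291)
  e−x'=0.2438;  (l²−L²−(e−x')²−y'²−z²)/2L = -0.3671
  γ=atan2(-0.4794,0.2438)=-1.1003;  ψ=arccos(-0.6825)=2.3220;  θ3=γ+ψ≈1.2218

θ₁ = 0.4363, θ₂ = 0.6111, θ₃ = 1.2218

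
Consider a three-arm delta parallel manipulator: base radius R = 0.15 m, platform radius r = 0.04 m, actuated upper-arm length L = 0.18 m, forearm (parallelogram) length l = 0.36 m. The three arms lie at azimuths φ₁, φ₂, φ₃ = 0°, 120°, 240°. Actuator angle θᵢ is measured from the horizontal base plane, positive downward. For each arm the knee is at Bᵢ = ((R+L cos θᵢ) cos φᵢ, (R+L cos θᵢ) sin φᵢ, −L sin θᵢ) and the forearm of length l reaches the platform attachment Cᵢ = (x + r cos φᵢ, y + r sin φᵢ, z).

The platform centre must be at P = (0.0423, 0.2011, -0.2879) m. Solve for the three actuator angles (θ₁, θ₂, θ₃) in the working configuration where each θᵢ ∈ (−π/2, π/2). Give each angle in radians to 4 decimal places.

φ1=0.0° → target in arm frame (0.0423, 0.2011)
  e−x'=0.0677;  (l²−L²−(e−x')²−y'²−z²)/2L = -0.0853
  √(A²+B²)=0.2958;  θ1 = -1.3398+1.8634 ≈ 0.5236
φ2=120.0° → target in arm frame (0.1530, -0.1372)
  A cos θ + B sin θ = C:  -0.0430·cos θ + -0.2879·sin θ = -0.0177
  θ2 = atan2(B,A) + arccos(C/0.2911) = -0.0876
arm 3 (φ=240.0°): x'=-0.1953, y'=-0.0639
  e−x'=0.3053;  (l²−L²−(e−x')²−y'²−z²)/2L = -0.2305
  γ=atan2(-0.2879,0.3053)=-0.7561;  ψ=arccos(-0.5493)=2.1523;  θ3=γ+ψ≈1.3963

θ₁ = 0.5236, θ₂ = -0.0876, θ₃ = 1.3963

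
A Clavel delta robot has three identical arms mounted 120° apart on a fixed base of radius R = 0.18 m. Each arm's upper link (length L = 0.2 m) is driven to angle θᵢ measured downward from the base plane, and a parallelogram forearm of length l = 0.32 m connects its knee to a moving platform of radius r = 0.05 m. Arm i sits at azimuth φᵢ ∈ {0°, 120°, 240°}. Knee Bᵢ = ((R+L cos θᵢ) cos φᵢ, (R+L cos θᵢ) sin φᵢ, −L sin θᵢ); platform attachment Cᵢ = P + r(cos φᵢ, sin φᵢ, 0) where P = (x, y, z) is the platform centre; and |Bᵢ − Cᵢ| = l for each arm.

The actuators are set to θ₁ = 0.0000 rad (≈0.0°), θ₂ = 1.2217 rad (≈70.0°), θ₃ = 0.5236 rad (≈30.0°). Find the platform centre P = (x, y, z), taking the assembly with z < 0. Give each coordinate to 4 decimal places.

(0.0939, -0.0831, -0.1994)

arm 1 at φ=0.0°: ρ1 = 0.3300;  O1 = (0.3300, 0.0000, 0.0000)
O2 = (0.1984·cos120.0°, 0.1984·sin120.0°, -0.1879) = (-0.0992, 0.1718, -0.1879)
O3 = (0.3032·cos240.0°, 0.3032·sin240.0°, -0.1000) = (-0.1516, -0.2626, -0.1000)
subtract pairs → two planes through P
linear system: -0.8584x+0.3437y = -0.0342−-0.3759z; -0.9632x+-0.5252y = -0.0070−-0.2000z
Cramer: x(z) = 0.0260-0.3404z;  y(z) = -0.0345+0.2435z
into |P−O₁|² = l²: 1.1752z² + 0.1901z + -0.0088 = 0;  Δ = 0.0776;  z = -0.1994 or 0.0376 → z<0 root = -0.1994
x = 0.0939, y = -0.0831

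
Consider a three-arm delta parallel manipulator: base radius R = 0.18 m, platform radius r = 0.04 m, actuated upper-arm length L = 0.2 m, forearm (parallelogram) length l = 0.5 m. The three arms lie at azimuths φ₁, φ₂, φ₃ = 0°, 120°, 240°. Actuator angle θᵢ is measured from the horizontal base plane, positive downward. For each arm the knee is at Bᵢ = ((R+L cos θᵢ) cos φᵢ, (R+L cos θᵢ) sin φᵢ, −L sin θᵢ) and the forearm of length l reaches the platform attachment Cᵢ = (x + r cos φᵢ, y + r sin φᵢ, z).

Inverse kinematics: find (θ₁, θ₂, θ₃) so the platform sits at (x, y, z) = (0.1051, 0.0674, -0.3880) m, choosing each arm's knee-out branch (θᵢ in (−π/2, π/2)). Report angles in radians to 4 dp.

θ₁ = -0.2621, θ₂ = 0.1746, θ₃ = 0.6108

φ1=0.0° → target in arm frame (0.1051, 0.0674)
  e−x'=0.0349;  (l²−L²−(e−x')²−y'²−z²)/2L = 0.1342
  √(A²+B²)=0.3896;  θ1 = -1.4811+1.2190 ≈ -0.2621
rotate P by −φ2: (0.0058, -0.1247, -0.3880)
  A=0.1342, B=-0.3880, C=(l²−L²−A²−y'²−z²)/(2L)=0.0647
  √(A²+B²)=0.4105;  θ2 = -1.2378+1.4124 ≈ 0.1746
φ3=240.0° → target in arm frame (-0.1109, 0.0573)
  A cos θ + B sin θ = C:  0.2509·cos θ + -0.3880·sin θ = -0.0170
  √(A²+B²)=0.4621;  θ3 = -0.9967+1.6075 ≈ 0.6108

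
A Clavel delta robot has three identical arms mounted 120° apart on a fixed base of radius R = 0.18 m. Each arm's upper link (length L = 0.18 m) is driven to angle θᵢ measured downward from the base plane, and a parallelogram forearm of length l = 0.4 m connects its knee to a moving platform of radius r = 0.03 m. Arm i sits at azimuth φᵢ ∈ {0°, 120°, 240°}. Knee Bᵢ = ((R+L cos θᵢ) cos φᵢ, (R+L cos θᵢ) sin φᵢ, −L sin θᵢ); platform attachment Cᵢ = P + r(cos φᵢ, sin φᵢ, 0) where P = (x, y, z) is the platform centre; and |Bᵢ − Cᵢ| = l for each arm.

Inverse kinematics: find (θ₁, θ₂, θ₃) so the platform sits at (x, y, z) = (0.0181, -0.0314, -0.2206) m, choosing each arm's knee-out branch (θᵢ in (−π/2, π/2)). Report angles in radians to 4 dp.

arm 1 (φ=0.0°): x'=0.0181, y'=-0.0314
  A cos θ + B sin θ = C:  0.1319·cos θ + -0.2206·sin θ = 0.1682
  θ1 = atan2(B,A) + arccos(C/0.2570) = -0.1745
φ2=120.0° → target in arm frame (-0.0362, 0.0000)
  e−x'=0.1862;  (l²−L²−(e−x')²−y'²−z²)/2L = 0.1229
  γ=atan2(-0.2206,0.1862)=-0.8696;  ψ=arccos(0.4257)=1.1310;  θ2=γ+ψ≈0.2614
arm 3 (φ=240.0°): x'=0.0181, y'=0.0314
  A cos θ + B sin θ = C:  0.1319·cos θ + -0.2206·sin θ = 0.1682
  γ=atan2(-0.2206,0.1319)=-1.0321;  ψ=arccos(0.6546)=0.8571;  θ3=γ+ψ≈-0.1749

θ₁ = -0.1745, θ₂ = 0.2614, θ₃ = -0.1749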